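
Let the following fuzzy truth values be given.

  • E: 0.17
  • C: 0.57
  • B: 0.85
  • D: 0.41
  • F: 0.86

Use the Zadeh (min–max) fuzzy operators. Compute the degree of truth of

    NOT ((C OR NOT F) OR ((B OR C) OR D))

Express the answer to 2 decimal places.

0.15

NOT F = 1 − 0.86 = 0.14
C OR NOT F = max(a, b) on (0.57, 0.14) = 0.57
B OR C = max(a, b) on (0.85, 0.57) = 0.85
(B OR C) OR D = max(a, b) on (0.85, 0.41) = 0.85
(C OR NOT F) OR ((B OR C) OR D) = max(a, b) on (0.57, 0.85) = 0.85
NOT ((C OR NOT F) OR ((B OR C) OR D)) = 1 − 0.85 = 0.15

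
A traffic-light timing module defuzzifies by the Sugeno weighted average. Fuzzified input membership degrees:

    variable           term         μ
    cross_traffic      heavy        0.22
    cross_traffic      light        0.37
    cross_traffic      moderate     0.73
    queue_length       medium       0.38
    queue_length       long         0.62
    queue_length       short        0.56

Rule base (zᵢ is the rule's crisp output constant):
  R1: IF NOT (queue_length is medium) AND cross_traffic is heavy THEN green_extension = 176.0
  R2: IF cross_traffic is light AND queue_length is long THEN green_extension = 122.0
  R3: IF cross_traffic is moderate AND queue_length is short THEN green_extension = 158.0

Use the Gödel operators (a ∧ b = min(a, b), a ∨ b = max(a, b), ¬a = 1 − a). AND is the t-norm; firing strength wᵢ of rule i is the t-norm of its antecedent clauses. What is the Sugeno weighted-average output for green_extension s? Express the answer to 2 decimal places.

149.86

R1 (z=176.0): ¬medium=1−0.38=0.62, heavy=0.22; AND[min(a, b)] → w = 0.22
R2 (z=122.0): light=0.37, long=0.62; AND[min(a, b)] → w = 0.37
R3 (z=158.0): moderate=0.73, short=0.56; AND[min(a, b)] → w = 0.56
Weighted average = (0.22·176.0 + 0.37·122.0 + 0.56·158.0) / (0.22 + 0.37 + 0.56)
  = 172.3400 / 1.1500 = 149.86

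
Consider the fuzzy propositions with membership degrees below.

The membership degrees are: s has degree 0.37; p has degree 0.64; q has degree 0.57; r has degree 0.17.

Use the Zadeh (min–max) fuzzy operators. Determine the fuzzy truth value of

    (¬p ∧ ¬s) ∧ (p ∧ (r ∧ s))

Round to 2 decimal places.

0.17

¬p = 1 − 0.64 = 0.36
¬s = 1 − 0.37 = 0.63
¬p ∧ ¬s = min(a, b) on (0.36, 0.63) = 0.36
r ∧ s = min(a, b) on (0.17, 0.37) = 0.17
p ∧ (r ∧ s) = min(a, b) on (0.64, 0.17) = 0.17
(¬p ∧ ¬s) ∧ (p ∧ (r ∧ s)) = min(a, b) on (0.36, 0.17) = 0.17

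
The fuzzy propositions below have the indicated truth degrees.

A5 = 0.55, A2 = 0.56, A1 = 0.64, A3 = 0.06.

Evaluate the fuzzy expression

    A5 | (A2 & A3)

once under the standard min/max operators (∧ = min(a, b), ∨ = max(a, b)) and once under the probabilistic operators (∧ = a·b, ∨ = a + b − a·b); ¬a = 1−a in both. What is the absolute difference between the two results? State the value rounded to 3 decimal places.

0.015

Under standard min/max:
  A2 & A3 = min(a, b) on (0.56, 0.06) = 0.06
  A5 | (A2 & A3) = max(a, b) on (0.55, 0.06) = 0.55
  → value = 0.5500
Under probabilistic:
  A2 & A3 = a·b on (0.5600, 0.0600) = 0.0336
  A5 | (A2 & A3) = a + b − a·b on (0.5500, 0.0336) = 0.5651
  → value = 0.5651
|0.5500 − 0.5651| = 0.015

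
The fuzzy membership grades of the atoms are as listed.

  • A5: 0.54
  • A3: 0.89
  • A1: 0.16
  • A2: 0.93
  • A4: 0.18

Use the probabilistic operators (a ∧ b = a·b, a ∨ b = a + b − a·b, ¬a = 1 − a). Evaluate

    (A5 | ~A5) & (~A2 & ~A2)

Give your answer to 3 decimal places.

~A5 = 1 − 0.5400 = 0.4600
A5 | ~A5 = a + b − a·b on (0.5400, 0.4600) = 0.7516
~A2 = 1 − 0.9300 = 0.0700
~A2 = 1 − 0.9300 = 0.0700
~A2 & ~A2 = a·b on (0.0700, 0.0700) = 0.0049
(A5 | ~A5) & (~A2 & ~A2) = a·b on (0.7516, 0.0049) = 0.0037

0.004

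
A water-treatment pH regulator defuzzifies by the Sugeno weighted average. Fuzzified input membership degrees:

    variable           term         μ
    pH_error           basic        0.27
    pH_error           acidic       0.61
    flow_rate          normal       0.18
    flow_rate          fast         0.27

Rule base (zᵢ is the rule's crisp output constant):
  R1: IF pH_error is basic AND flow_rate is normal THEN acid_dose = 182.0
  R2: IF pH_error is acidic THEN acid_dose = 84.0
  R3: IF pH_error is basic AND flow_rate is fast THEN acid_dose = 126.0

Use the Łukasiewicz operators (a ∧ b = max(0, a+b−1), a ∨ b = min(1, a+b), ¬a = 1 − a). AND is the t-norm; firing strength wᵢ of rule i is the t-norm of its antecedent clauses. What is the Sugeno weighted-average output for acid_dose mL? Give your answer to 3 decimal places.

R1 (z=182.0): basic=0.27, normal=0.18; AND[max(0, a+b−1)] → w = 0.00
R2 (z=84.0): acidic=0.61 → w = 0.61
R3 (z=126.0): basic=0.27, fast=0.27; AND[max(0, a+b−1)] → w = 0.00
Weighted average = (0.00·182.0 + 0.61·84.0 + 0.00·126.0) / (0.00 + 0.61 + 0.00)
  = 51.2400 / 0.6100 = 84.000

84.000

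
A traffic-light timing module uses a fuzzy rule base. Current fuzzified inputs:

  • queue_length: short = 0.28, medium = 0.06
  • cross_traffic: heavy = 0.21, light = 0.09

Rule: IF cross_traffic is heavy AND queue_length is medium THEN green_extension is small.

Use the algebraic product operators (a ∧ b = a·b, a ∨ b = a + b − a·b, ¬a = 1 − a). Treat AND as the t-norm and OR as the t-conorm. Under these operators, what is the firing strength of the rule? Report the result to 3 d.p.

0.013

firing strength: heavy=0.21, medium=0.06; AND[a·b] → w = 0.0126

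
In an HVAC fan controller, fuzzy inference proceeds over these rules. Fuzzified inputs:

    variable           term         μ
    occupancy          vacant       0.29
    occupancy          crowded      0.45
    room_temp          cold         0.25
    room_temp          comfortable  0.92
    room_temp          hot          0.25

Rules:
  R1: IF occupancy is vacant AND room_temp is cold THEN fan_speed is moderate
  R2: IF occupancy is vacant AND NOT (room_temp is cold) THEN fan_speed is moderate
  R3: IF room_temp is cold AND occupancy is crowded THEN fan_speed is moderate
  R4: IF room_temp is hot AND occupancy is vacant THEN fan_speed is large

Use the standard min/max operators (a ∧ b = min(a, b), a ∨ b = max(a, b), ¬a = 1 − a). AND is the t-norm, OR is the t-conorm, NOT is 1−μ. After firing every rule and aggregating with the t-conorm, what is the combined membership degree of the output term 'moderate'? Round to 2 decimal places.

0.29

R1: vacant=0.29, cold=0.25; AND[min(a, b)] → w = 0.25
R2: vacant=0.29, ¬cold=1−0.25=0.75; AND[min(a, b)] → w = 0.29
R3: cold=0.25, crowded=0.45; AND[min(a, b)] → w = 0.25
R4: hot=0.25, vacant=0.29; AND[min(a, b)] → w = 0.25
Rules with consequent 'moderate': {R1, R2, R3} → strengths 0.25, 0.29, 0.25
Aggregate via t-conorm [max(a, b)]: 0.29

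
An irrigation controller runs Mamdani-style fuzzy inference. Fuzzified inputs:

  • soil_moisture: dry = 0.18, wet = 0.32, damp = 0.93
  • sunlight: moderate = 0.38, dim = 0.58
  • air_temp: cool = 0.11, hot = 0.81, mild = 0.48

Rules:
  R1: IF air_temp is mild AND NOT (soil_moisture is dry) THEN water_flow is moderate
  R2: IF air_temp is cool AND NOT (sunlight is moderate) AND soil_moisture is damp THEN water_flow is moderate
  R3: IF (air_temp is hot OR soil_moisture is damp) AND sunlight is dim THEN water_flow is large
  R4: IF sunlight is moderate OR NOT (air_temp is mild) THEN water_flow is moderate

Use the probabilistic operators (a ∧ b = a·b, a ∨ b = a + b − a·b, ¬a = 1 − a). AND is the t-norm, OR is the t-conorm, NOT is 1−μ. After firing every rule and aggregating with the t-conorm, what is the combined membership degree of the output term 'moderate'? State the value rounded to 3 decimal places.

0.831

R1: mild=0.48, ¬dry=1−0.18=0.82; AND[a·b] → w = 0.3936
R2: cool=0.11, ¬moderate=1−0.38=0.62, damp=0.93; AND[a·b] → w = 0.0634
R3: (hot=0.81 OR damp=0.93) = 0.9867; AND[a·b] with dim=0.58 → w = 0.5723
R4: moderate=0.38, ¬mild=1−0.48=0.52; OR[a + b − a·b] → w = 0.7024
Rules with consequent 'moderate': {R1, R2, R4} → strengths 0.3936, 0.0634, 0.7024
Aggregate via t-conorm [a + b − a·b]: 0.8310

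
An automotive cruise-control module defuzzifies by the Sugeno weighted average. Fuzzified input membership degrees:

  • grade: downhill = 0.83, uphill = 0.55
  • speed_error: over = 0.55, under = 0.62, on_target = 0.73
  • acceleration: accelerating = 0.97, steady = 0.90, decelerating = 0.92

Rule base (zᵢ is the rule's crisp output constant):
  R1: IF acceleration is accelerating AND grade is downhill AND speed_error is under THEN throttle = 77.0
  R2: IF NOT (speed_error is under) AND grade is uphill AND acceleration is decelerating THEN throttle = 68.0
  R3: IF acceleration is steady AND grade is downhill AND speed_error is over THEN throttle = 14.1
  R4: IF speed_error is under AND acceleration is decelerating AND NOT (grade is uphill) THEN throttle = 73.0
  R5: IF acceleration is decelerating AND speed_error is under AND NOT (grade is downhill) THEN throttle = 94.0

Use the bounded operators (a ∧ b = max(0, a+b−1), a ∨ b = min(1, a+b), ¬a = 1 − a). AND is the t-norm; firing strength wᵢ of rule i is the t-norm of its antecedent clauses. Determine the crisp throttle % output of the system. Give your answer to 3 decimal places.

R1 (z=77.0): accelerating=0.97, downhill=0.83, under=0.62; AND[max(0, a+b−1)] → w = 0.42
R2 (z=68.0): ¬under=1−0.62=0.38, uphill=0.55, decelerating=0.92; AND[max(0, a+b−1)] → w = 0.00
R3 (z=14.1): steady=0.90, downhill=0.83, over=0.55; AND[max(0, a+b−1)] → w = 0.28
R4 (z=73.0): under=0.62, decelerating=0.92, ¬uphill=1−0.55=0.45; AND[max(0, a+b−1)] → w = 0.00
R5 (z=94.0): decelerating=0.92, under=0.62, ¬downhill=1−0.83=0.17; AND[max(0, a+b−1)] → w = 0.00
Weighted average = (0.42·77.0 + 0.00·68.0 + 0.28·14.1 + 0.00·73.0 + 0.00·94.0) / (0.42 + 0.00 + 0.28 + 0.00 + 0.00)
  = 36.2880 / 0.7000 = 51.840

51.840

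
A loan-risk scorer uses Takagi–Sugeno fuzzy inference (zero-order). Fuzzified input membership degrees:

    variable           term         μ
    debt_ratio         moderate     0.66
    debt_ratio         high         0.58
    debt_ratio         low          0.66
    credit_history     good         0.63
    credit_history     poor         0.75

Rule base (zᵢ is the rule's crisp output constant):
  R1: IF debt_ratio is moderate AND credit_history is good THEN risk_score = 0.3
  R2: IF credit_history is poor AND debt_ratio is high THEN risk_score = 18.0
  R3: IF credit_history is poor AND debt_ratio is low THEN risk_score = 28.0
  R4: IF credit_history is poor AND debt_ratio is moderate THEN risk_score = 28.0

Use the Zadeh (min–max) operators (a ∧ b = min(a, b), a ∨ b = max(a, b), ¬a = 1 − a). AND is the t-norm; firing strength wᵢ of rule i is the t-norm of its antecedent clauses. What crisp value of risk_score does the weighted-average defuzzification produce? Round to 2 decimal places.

18.81

R1 (z=0.3): moderate=0.66, good=0.63; AND[min(a, b)] → w = 0.63
R2 (z=18.0): poor=0.75, high=0.58; AND[min(a, b)] → w = 0.58
R3 (z=28.0): poor=0.75, low=0.66; AND[min(a, b)] → w = 0.66
R4 (z=28.0): poor=0.75, moderate=0.66; AND[min(a, b)] → w = 0.66
Weighted average = (0.63·0.3 + 0.58·18.0 + 0.66·28.0 + 0.66·28.0) / (0.63 + 0.58 + 0.66 + 0.66)
  = 47.5890 / 2.5300 = 18.81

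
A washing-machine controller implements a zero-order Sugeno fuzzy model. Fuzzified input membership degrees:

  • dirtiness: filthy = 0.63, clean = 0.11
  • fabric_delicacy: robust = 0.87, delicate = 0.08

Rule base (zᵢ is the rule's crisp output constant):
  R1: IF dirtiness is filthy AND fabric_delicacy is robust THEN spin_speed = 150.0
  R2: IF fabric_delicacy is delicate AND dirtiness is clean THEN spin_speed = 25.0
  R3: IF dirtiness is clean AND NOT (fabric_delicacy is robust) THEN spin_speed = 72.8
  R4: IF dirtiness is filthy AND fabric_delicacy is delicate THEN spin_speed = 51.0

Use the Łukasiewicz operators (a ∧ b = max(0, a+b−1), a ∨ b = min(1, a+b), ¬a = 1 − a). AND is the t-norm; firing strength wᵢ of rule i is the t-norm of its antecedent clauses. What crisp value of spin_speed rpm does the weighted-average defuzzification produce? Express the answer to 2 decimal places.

R1 (z=150.0): filthy=0.63, robust=0.87; AND[max(0, a+b−1)] → w = 0.50
R2 (z=25.0): delicate=0.08, clean=0.11; AND[max(0, a+b−1)] → w = 0.00
R3 (z=72.8): clean=0.11, ¬robust=1−0.87=0.13; AND[max(0, a+b−1)] → w = 0.00
R4 (z=51.0): filthy=0.63, delicate=0.08; AND[max(0, a+b−1)] → w = 0.00
Weighted average = (0.50·150.0 + 0.00·25.0 + 0.00·72.8 + 0.00·51.0) / (0.50 + 0.00 + 0.00 + 0.00)
  = 75.0000 / 0.5000 = 150.00

150.00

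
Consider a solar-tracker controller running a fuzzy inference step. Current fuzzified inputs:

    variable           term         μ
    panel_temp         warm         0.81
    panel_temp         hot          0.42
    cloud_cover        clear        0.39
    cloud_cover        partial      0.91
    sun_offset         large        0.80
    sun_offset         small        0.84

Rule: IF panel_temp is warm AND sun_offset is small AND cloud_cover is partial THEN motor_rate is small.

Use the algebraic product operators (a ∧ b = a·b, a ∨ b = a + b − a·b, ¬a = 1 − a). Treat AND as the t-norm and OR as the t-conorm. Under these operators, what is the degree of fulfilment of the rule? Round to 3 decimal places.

0.619

firing strength: warm=0.81, small=0.84, partial=0.91; AND[a·b] → w = 0.6192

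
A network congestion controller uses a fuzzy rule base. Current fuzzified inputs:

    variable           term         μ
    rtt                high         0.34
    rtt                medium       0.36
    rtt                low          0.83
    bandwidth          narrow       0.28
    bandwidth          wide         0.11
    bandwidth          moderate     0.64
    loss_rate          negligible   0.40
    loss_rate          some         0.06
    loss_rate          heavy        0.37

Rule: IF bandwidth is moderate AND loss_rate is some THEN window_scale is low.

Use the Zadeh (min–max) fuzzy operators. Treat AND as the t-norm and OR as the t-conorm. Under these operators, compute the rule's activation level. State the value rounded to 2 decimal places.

firing strength: moderate=0.64, some=0.06; AND[min(a, b)] → w = 0.06

0.06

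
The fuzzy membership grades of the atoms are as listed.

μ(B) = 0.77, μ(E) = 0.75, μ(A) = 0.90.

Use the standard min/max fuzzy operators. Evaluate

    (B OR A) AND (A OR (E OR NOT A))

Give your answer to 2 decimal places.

B OR A = max(a, b) on (0.77, 0.90) = 0.90
NOT A = 1 − 0.90 = 0.10
E OR NOT A = max(a, b) on (0.75, 0.10) = 0.75
A OR (E OR NOT A) = max(a, b) on (0.90, 0.75) = 0.90
(B OR A) AND (A OR (E OR NOT A)) = min(a, b) on (0.90, 0.90) = 0.90

0.90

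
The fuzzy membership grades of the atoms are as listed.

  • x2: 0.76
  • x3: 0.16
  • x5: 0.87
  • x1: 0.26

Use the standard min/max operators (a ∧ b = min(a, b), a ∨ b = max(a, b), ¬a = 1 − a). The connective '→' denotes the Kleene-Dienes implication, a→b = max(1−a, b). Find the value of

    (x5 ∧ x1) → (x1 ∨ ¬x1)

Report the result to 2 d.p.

0.74

x5 ∧ x1 = min(a, b) on (0.87, 0.26) = 0.26
¬x1 = 1 − 0.26 = 0.74
x1 ∨ ¬x1 = max(a, b) on (0.26, 0.74) = 0.74
(x5 ∧ x1) → (x1 ∨ ¬x1)  [Kleene-Dienes: max(1−a, b)] with a=0.26, b=0.74 → 0.74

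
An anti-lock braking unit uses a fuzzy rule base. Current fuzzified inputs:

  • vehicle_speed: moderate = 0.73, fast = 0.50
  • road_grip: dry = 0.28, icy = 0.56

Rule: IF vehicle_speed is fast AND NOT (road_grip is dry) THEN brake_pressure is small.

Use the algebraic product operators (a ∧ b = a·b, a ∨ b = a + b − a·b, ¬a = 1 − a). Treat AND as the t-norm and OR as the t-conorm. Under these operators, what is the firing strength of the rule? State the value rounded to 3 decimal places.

0.360

firing strength: fast=0.50, ¬dry=1−0.28=0.72; AND[a·b] → w = 0.3600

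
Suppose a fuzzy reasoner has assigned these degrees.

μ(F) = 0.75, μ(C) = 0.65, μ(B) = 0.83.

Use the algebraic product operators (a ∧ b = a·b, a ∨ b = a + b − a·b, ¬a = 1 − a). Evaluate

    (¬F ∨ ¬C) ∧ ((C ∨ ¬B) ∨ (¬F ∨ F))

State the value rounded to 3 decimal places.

¬F = 1 − 0.7500 = 0.2500
¬C = 1 − 0.6500 = 0.3500
¬F ∨ ¬C = a + b − a·b on (0.2500, 0.3500) = 0.5125
¬B = 1 − 0.8300 = 0.1700
C ∨ ¬B = a + b − a·b on (0.6500, 0.1700) = 0.7095
¬F = 1 − 0.7500 = 0.2500
¬F ∨ F = a + b − a·b on (0.2500, 0.7500) = 0.8125
(C ∨ ¬B) ∨ (¬F ∨ F) = a + b − a·b on (0.7095, 0.8125) = 0.9455
(¬F ∨ ¬C) ∧ ((C ∨ ¬B) ∨ (¬F ∨ F)) = a·b on (0.5125, 0.9455) = 0.4846

0.485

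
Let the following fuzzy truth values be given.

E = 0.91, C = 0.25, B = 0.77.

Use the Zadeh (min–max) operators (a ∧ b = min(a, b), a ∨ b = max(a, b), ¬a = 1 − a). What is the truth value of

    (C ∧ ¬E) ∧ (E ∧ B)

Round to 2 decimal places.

0.09

¬E = 1 − 0.91 = 0.09
C ∧ ¬E = min(a, b) on (0.25, 0.09) = 0.09
E ∧ B = min(a, b) on (0.91, 0.77) = 0.77
(C ∧ ¬E) ∧ (E ∧ B) = min(a, b) on (0.09, 0.77) = 0.09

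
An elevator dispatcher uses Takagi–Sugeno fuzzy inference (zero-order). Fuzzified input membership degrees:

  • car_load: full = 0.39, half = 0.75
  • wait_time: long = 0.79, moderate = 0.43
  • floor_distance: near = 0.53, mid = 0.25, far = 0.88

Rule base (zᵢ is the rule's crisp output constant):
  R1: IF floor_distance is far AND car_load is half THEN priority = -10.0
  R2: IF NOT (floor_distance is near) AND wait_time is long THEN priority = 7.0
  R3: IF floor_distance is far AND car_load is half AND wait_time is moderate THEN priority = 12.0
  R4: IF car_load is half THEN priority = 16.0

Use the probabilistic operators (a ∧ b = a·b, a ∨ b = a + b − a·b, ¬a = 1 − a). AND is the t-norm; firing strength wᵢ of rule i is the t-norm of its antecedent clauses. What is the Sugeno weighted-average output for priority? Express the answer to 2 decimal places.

5.52

R1 (z=-10.0): far=0.88, half=0.75; AND[a·b] → w = 0.6600
R2 (z=7.0): ¬near=1−0.53=0.47, long=0.79; AND[a·b] → w = 0.3713
R3 (z=12.0): far=0.88, half=0.75, moderate=0.43; AND[a·b] → w = 0.2838
R4 (z=16.0): half=0.75 → w = 0.7500
Weighted average = (0.6600·-10.0 + 0.3713·7.0 + 0.2838·12.0 + 0.7500·16.0) / (0.6600 + 0.3713 + 0.2838 + 0.7500)
  = 11.4047 / 2.0651 = 5.52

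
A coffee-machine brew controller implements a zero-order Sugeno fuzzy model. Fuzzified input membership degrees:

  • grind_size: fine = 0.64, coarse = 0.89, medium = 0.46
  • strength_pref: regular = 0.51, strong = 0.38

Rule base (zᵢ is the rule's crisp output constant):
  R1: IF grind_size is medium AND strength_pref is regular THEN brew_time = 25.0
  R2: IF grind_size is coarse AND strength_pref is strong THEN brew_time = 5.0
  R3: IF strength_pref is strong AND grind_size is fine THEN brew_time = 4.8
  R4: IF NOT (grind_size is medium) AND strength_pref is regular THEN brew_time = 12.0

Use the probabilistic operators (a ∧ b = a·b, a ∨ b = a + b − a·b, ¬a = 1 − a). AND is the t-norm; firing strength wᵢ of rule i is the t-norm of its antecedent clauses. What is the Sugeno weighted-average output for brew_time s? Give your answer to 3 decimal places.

R1 (z=25.0): medium=0.46, regular=0.51; AND[a·b] → w = 0.2346
R2 (z=5.0): coarse=0.89, strong=0.38; AND[a·b] → w = 0.3382
R3 (z=4.8): strong=0.38, fine=0.64; AND[a·b] → w = 0.2432
R4 (z=12.0): ¬medium=1−0.46=0.54, regular=0.51; AND[a·b] → w = 0.2754
Weighted average = (0.2346·25.0 + 0.3382·5.0 + 0.2432·4.8 + 0.2754·12.0) / (0.2346 + 0.3382 + 0.2432 + 0.2754)
  = 12.0282 / 1.0914 = 11.021

11.021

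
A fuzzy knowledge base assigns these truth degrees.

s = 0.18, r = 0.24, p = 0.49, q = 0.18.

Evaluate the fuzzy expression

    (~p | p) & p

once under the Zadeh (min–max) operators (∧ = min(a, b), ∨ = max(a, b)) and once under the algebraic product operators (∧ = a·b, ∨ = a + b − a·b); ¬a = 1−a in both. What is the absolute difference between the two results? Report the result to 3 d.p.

0.122

Under Zadeh (min–max):
  ~p = 1 − 0.49 = 0.51
  ~p | p = max(a, b) on (0.51, 0.49) = 0.51
  (~p | p) & p = min(a, b) on (0.51, 0.49) = 0.49
  → value = 0.4900
Under algebraic product:
  ~p = 1 − 0.4900 = 0.5100
  ~p | p = a + b − a·b on (0.5100, 0.4900) = 0.7501
  (~p | p) & p = a·b on (0.7501, 0.4900) = 0.3675
  → value = 0.3675
|0.4900 − 0.3675| = 0.122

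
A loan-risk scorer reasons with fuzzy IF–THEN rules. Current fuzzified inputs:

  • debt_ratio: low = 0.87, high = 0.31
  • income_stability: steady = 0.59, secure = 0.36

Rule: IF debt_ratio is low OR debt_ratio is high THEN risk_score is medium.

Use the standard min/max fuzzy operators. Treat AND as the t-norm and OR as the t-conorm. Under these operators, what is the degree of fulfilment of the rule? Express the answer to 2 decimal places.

firing strength: low=0.87, high=0.31; OR[max(a, b)] → w = 0.87

0.87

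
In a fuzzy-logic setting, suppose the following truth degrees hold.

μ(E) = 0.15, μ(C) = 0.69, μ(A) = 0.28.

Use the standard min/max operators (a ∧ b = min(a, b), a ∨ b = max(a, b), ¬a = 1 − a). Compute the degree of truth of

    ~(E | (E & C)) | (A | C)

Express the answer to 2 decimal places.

E & C = min(a, b) on (0.15, 0.69) = 0.15
E | (E & C) = max(a, b) on (0.15, 0.15) = 0.15
~(E | (E & C)) = 1 − 0.15 = 0.85
A | C = max(a, b) on (0.28, 0.69) = 0.69
~(E | (E & C)) | (A | C) = max(a, b) on (0.85, 0.69) = 0.85

0.85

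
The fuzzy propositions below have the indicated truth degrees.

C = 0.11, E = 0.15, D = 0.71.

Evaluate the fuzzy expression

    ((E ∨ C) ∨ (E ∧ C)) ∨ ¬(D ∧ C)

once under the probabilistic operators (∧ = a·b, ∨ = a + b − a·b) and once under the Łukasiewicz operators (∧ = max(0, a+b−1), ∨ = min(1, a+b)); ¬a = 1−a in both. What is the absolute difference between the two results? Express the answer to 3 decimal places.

Under probabilistic:
  E ∨ C = a + b − a·b on (0.1500, 0.1100) = 0.2435
  E ∧ C = a·b on (0.1500, 0.1100) = 0.0165
  (E ∨ C) ∨ (E ∧ C) = a + b − a·b on (0.2435, 0.0165) = 0.2560
  D ∧ C = a·b on (0.7100, 0.1100) = 0.0781
  ¬(D ∧ C) = 1 − 0.0781 = 0.9219
  ((E ∨ C) ∨ (E ∧ C)) ∨ ¬(D ∧ C) = a + b − a·b on (0.2560, 0.9219) = 0.9419
  → value = 0.9419
Under Łukasiewicz:
  E ∨ C = min(1, a+b) on (0.15, 0.11) = 0.26
  E ∧ C = max(0, a+b−1) on (0.15, 0.11) = 0.00
  (E ∨ C) ∨ (E ∧ C) = min(1, a+b) on (0.26, 0.00) = 0.26
  D ∧ C = max(0, a+b−1) on (0.71, 0.11) = 0.00
  ¬(D ∧ C) = 1 − 0.00 = 1.00
  ((E ∨ C) ∨ (E ∧ C)) ∨ ¬(D ∧ C) = min(1, a+b) on (0.26, 1.00) = 1.00
  → value = 1.0000
|0.9419 − 1.0000| = 0.058

0.058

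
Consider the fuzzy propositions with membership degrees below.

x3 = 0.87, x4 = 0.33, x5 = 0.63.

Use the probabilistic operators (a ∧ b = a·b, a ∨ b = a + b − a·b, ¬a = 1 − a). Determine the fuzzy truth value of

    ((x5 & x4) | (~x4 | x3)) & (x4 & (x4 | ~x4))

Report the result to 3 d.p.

x5 & x4 = a·b on (0.6300, 0.3300) = 0.2079
~x4 = 1 − 0.3300 = 0.6700
~x4 | x3 = a + b − a·b on (0.6700, 0.8700) = 0.9571
(x5 & x4) | (~x4 | x3) = a + b − a·b on (0.2079, 0.9571) = 0.9660
~x4 = 1 − 0.3300 = 0.6700
x4 | ~x4 = a + b − a·b on (0.3300, 0.6700) = 0.7789
x4 & (x4 | ~x4) = a·b on (0.3300, 0.7789) = 0.2570
((x5 & x4) | (~x4 | x3)) & (x4 & (x4 | ~x4)) = a·b on (0.9660, 0.2570) = 0.2483

0.248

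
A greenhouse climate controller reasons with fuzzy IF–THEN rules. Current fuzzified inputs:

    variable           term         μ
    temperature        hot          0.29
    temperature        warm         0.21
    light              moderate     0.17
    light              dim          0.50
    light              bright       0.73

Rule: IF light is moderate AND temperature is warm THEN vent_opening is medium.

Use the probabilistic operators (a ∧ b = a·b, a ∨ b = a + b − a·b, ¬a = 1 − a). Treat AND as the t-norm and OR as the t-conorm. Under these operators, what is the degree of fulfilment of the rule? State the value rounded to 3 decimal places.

firing strength: moderate=0.17, warm=0.21; AND[a·b] → w = 0.0357

0.036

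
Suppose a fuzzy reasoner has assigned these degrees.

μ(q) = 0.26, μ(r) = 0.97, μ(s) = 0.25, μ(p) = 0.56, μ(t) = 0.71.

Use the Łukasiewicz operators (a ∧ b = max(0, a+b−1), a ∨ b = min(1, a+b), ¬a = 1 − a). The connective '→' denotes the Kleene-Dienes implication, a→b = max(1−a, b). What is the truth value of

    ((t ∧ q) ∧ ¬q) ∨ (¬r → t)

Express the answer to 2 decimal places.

0.97

t ∧ q = max(0, a+b−1) on (0.71, 0.26) = 0.00
¬q = 1 − 0.26 = 0.74
(t ∧ q) ∧ ¬q = max(0, a+b−1) on (0.00, 0.74) = 0.00
¬r = 1 − 0.97 = 0.03
¬r → t  [Kleene-Dienes: max(1−a, b)] with a=0.03, b=0.71 → 0.97
((t ∧ q) ∧ ¬q) ∨ (¬r → t) = min(1, a+b) on (0.00, 0.97) = 0.97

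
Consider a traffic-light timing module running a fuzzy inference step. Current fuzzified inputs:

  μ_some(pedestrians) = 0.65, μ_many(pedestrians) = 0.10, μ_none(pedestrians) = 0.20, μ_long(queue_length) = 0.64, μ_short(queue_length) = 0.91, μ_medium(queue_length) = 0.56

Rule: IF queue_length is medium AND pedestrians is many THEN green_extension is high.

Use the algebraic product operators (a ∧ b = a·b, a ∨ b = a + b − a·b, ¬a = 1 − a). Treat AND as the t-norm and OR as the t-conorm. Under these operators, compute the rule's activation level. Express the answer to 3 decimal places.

0.056

firing strength: medium=0.56, many=0.10; AND[a·b] → w = 0.0560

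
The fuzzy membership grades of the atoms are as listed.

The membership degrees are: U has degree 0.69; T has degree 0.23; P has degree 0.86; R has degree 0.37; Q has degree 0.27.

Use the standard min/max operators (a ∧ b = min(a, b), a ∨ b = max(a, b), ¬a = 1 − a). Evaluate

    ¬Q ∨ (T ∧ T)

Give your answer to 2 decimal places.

¬Q = 1 − 0.27 = 0.73
T ∧ T = min(a, b) on (0.23, 0.23) = 0.23
¬Q ∨ (T ∧ T) = max(a, b) on (0.73, 0.23) = 0.73

0.73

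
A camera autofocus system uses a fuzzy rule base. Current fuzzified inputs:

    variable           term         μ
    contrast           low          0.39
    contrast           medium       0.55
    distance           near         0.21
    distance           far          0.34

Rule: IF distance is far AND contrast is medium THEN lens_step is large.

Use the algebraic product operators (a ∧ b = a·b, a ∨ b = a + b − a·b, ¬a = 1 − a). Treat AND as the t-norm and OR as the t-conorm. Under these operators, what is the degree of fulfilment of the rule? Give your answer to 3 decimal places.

0.187

firing strength: far=0.34, medium=0.55; AND[a·b] → w = 0.1870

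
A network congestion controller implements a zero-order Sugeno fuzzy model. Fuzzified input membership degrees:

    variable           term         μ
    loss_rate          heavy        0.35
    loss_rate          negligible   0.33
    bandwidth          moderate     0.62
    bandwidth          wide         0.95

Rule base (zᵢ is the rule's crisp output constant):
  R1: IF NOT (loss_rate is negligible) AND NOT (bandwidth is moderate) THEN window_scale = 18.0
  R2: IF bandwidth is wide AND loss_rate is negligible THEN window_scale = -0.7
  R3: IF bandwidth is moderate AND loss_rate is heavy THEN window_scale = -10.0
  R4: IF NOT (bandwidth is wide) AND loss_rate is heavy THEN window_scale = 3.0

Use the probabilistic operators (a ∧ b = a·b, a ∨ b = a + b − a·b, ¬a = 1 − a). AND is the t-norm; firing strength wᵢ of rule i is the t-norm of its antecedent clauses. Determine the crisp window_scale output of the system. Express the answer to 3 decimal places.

2.798

R1 (z=18.0): ¬negligible=1−0.33=0.67, ¬moderate=1−0.62=0.38; AND[a·b] → w = 0.2546
R2 (z=-0.7): wide=0.95, negligible=0.33; AND[a·b] → w = 0.3135
R3 (z=-10.0): moderate=0.62, heavy=0.35; AND[a·b] → w = 0.2170
R4 (z=3.0): ¬wide=1−0.95=0.05, heavy=0.35; AND[a·b] → w = 0.0175
Weighted average = (0.2546·18.0 + 0.3135·-0.7 + 0.2170·-10.0 + 0.0175·3.0) / (0.2546 + 0.3135 + 0.2170 + 0.0175)
  = 2.2458 / 0.8026 = 2.798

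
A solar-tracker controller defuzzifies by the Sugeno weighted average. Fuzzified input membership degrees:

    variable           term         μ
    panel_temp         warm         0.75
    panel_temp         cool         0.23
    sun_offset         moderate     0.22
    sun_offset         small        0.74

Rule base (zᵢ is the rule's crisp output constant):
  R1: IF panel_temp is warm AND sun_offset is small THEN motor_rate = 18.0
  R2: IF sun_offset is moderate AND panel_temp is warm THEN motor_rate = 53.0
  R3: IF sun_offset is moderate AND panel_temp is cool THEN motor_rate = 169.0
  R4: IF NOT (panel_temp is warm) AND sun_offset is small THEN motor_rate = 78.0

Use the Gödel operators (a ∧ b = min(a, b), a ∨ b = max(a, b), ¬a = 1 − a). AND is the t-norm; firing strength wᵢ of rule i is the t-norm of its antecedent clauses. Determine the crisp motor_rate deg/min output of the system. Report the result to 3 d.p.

R1 (z=18.0): warm=0.75, small=0.74; AND[min(a, b)] → w = 0.74
R2 (z=53.0): moderate=0.22, warm=0.75; AND[min(a, b)] → w = 0.22
R3 (z=169.0): moderate=0.22, cool=0.23; AND[min(a, b)] → w = 0.22
R4 (z=78.0): ¬warm=1−0.75=0.25, small=0.74; AND[min(a, b)] → w = 0.25
Weighted average = (0.74·18.0 + 0.22·53.0 + 0.22·169.0 + 0.25·78.0) / (0.74 + 0.22 + 0.22 + 0.25)
  = 81.6600 / 1.4300 = 57.105

57.105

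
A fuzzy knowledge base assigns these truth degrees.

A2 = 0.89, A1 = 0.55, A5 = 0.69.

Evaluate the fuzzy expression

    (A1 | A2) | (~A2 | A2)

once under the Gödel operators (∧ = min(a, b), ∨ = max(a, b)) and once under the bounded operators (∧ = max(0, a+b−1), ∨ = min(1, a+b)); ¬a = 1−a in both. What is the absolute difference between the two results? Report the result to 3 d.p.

Under Gödel:
  A1 | A2 = max(a, b) on (0.55, 0.89) = 0.89
  ~A2 = 1 − 0.89 = 0.11
  ~A2 | A2 = max(a, b) on (0.11, 0.89) = 0.89
  (A1 | A2) | (~A2 | A2) = max(a, b) on (0.89, 0.89) = 0.89
  → value = 0.8900
Under bounded:
  A1 | A2 = min(1, a+b) on (0.55, 0.89) = 1.00
  ~A2 = 1 − 0.89 = 0.11
  ~A2 | A2 = min(1, a+b) on (0.11, 0.89) = 1.00
  (A1 | A2) | (~A2 | A2) = min(1, a+b) on (1.00, 1.00) = 1.00
  → value = 1.0000
|0.8900 − 1.0000| = 0.110

0.110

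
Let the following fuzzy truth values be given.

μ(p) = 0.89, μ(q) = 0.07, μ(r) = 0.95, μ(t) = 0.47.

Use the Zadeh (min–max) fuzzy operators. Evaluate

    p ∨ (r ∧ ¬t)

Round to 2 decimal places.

¬t = 1 − 0.47 = 0.53
r ∧ ¬t = min(a, b) on (0.95, 0.53) = 0.53
p ∨ (r ∧ ¬t) = max(a, b) on (0.89, 0.53) = 0.89

0.89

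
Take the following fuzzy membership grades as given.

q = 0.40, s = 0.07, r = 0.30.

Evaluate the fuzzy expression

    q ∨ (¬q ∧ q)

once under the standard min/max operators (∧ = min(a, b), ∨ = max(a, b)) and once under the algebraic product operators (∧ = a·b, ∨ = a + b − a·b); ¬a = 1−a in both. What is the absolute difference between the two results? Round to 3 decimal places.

Under standard min/max:
  ¬q = 1 − 0.40 = 0.60
  ¬q ∧ q = min(a, b) on (0.60, 0.40) = 0.40
  q ∨ (¬q ∧ q) = max(a, b) on (0.40, 0.40) = 0.40
  → value = 0.4000
Under algebraic product:
  ¬q = 1 − 0.4000 = 0.6000
  ¬q ∧ q = a·b on (0.6000, 0.4000) = 0.2400
  q ∨ (¬q ∧ q) = a + b − a·b on (0.4000, 0.2400) = 0.5440
  → value = 0.5440
|0.4000 − 0.5440| = 0.144

0.144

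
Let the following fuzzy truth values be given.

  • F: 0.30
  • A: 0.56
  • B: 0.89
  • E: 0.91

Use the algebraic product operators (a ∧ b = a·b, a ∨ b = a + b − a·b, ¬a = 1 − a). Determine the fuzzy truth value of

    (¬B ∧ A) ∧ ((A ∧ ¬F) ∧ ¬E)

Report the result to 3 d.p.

0.002

¬B = 1 − 0.8900 = 0.1100
¬B ∧ A = a·b on (0.1100, 0.5600) = 0.0616
¬F = 1 − 0.3000 = 0.7000
A ∧ ¬F = a·b on (0.5600, 0.7000) = 0.3920
¬E = 1 − 0.9100 = 0.0900
(A ∧ ¬F) ∧ ¬E = a·b on (0.3920, 0.0900) = 0.0353
(¬B ∧ A) ∧ ((A ∧ ¬F) ∧ ¬E) = a·b on (0.0616, 0.0353) = 0.0022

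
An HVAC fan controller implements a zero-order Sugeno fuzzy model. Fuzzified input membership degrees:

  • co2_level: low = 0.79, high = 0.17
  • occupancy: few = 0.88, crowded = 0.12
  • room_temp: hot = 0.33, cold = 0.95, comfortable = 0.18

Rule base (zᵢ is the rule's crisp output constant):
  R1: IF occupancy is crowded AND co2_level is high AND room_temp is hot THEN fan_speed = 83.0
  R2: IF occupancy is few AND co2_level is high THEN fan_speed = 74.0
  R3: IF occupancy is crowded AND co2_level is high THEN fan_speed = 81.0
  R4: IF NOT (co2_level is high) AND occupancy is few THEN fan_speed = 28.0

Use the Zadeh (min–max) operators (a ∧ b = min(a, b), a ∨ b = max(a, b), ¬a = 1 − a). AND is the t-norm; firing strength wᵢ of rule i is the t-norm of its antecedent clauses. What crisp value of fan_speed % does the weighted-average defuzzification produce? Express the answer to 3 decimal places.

44.758

R1 (z=83.0): crowded=0.12, high=0.17, hot=0.33; AND[min(a, b)] → w = 0.12
R2 (z=74.0): few=0.88, high=0.17; AND[min(a, b)] → w = 0.17
R3 (z=81.0): crowded=0.12, high=0.17; AND[min(a, b)] → w = 0.12
R4 (z=28.0): ¬high=1−0.17=0.83, few=0.88; AND[min(a, b)] → w = 0.83
Weighted average = (0.12·83.0 + 0.17·74.0 + 0.12·81.0 + 0.83·28.0) / (0.12 + 0.17 + 0.12 + 0.83)
  = 55.5000 / 1.2400 = 44.758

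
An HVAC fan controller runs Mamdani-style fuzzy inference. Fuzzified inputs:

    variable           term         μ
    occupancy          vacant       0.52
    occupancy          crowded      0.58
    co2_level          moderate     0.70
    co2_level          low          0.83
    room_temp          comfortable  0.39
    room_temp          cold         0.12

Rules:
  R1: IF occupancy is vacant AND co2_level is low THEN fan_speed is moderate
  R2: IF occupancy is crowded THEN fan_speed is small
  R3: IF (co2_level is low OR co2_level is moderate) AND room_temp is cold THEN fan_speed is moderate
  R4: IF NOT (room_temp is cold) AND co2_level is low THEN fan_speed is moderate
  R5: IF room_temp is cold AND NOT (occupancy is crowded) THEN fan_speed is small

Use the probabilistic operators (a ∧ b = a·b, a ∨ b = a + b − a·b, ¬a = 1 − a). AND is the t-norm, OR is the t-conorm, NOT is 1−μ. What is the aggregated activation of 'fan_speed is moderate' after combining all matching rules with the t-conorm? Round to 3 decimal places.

0.864

R1: vacant=0.52, low=0.83; AND[a·b] → w = 0.4316
R2: crowded=0.58 → w = 0.5800
R3: (low=0.83 OR moderate=0.70) = 0.9490; AND[a·b] with cold=0.12 → w = 0.1139
R4: ¬cold=1−0.12=0.88, low=0.83; AND[a·b] → w = 0.7304
R5: cold=0.12, ¬crowded=1−0.58=0.42; AND[a·b] → w = 0.0504
Rules with consequent 'moderate': {R1, R3, R4} → strengths 0.4316, 0.1139, 0.7304
Aggregate via t-conorm [a + b − a·b]: 0.8642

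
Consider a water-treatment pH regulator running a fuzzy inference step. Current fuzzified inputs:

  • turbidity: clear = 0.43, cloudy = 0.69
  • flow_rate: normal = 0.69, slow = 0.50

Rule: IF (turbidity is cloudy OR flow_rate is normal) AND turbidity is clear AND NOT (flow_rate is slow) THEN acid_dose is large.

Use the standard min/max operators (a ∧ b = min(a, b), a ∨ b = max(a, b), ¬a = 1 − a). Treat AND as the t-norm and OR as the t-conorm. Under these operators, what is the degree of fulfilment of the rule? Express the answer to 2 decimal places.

0.43

firing strength: (cloudy=0.69 OR normal=0.69) = 0.69; AND[min(a, b)] with clear=0.43, ¬slow=1−0.50=0.50 → w = 0.43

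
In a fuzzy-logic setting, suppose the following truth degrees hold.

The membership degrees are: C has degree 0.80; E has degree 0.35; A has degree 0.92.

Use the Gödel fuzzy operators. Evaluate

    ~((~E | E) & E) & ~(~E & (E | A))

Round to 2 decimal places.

~E = 1 − 0.35 = 0.65
~E | E = max(a, b) on (0.65, 0.35) = 0.65
(~E | E) & E = min(a, b) on (0.65, 0.35) = 0.35
~((~E | E) & E) = 1 − 0.35 = 0.65
~E = 1 − 0.35 = 0.65
E | A = max(a, b) on (0.35, 0.92) = 0.92
~E & (E | A) = min(a, b) on (0.65, 0.92) = 0.65
~(~E & (E | A)) = 1 − 0.65 = 0.35
~((~E | E) & E) & ~(~E & (E | A)) = min(a, b) on (0.65, 0.35) = 0.35

0.35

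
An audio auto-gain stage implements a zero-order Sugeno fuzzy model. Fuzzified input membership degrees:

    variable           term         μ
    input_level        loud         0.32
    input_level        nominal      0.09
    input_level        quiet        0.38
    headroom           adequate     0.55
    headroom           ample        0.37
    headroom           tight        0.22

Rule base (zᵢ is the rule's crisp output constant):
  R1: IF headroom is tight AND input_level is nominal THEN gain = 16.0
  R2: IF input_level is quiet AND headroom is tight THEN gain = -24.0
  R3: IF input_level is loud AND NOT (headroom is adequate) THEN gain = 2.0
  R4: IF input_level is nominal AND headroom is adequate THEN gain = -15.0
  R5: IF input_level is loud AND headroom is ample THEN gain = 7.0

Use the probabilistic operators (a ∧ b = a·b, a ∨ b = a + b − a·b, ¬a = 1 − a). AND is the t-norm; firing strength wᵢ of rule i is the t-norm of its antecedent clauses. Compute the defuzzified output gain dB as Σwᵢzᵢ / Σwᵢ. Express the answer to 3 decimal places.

R1 (z=16.0): tight=0.22, nominal=0.09; AND[a·b] → w = 0.0198
R2 (z=-24.0): quiet=0.38, tight=0.22; AND[a·b] → w = 0.0836
R3 (z=2.0): loud=0.32, ¬adequate=1−0.55=0.45; AND[a·b] → w = 0.1440
R4 (z=-15.0): nominal=0.09, adequate=0.55; AND[a·b] → w = 0.0495
R5 (z=7.0): loud=0.32, ample=0.37; AND[a·b] → w = 0.1184
Weighted average = (0.0198·16.0 + 0.0836·-24.0 + 0.1440·2.0 + 0.0495·-15.0 + 0.1184·7.0) / (0.0198 + 0.0836 + 0.1440 + 0.0495 + 0.1184)
  = -1.3153 / 0.4153 = -3.167

-3.167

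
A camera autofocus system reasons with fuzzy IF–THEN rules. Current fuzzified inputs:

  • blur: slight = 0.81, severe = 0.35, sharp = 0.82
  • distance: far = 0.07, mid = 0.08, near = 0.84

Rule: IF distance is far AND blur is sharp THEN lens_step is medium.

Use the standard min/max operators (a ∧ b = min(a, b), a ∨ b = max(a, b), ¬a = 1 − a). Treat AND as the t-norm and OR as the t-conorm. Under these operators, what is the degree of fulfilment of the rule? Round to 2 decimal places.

firing strength: far=0.07, sharp=0.82; AND[min(a, b)] → w = 0.07

0.07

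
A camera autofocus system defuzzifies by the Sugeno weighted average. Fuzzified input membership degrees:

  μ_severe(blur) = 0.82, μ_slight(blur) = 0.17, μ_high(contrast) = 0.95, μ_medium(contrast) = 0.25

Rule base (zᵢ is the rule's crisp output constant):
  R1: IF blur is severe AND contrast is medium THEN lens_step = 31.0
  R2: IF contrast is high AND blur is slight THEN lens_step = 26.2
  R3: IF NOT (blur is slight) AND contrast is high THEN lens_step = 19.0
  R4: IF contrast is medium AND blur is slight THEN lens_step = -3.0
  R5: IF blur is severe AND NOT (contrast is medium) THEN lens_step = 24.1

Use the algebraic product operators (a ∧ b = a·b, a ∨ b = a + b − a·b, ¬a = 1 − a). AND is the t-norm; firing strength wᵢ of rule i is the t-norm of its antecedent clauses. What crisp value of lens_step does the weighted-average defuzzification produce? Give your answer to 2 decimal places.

R1 (z=31.0): severe=0.82, medium=0.25; AND[a·b] → w = 0.2050
R2 (z=26.2): high=0.95, slight=0.17; AND[a·b] → w = 0.1615
R3 (z=19.0): ¬slight=1−0.17=0.83, high=0.95; AND[a·b] → w = 0.7885
R4 (z=-3.0): medium=0.25, slight=0.17; AND[a·b] → w = 0.0425
R5 (z=24.1): severe=0.82, ¬medium=1−0.25=0.75; AND[a·b] → w = 0.6150
Weighted average = (0.2050·31.0 + 0.1615·26.2 + 0.7885·19.0 + 0.0425·-3.0 + 0.6150·24.1) / (0.2050 + 0.1615 + 0.7885 + 0.0425 + 0.6150)
  = 40.2618 / 1.8125 = 22.21

22.21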